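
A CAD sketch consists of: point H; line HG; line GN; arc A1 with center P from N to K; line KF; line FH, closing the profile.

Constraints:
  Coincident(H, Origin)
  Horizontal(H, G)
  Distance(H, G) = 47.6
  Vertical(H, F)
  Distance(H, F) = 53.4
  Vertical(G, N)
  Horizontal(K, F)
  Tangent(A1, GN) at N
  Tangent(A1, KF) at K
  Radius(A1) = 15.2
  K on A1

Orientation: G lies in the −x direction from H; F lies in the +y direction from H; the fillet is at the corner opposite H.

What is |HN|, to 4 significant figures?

61.03

The virtual corner opposite H is at (-47.60, 53.40). Since A1 is tangent to GN there, PN ⟂ GN and the tangent condition forces PK to be normal to KF, with radius 15.2, so the center P sits 15.2 in from both sides at P = (-32.40, 38.20). That places the tangent points at N = (-47.60, 38.20) on GN and K = (-32.40, 53.40) on KF. Then |HN| = |N − H| = 61.03.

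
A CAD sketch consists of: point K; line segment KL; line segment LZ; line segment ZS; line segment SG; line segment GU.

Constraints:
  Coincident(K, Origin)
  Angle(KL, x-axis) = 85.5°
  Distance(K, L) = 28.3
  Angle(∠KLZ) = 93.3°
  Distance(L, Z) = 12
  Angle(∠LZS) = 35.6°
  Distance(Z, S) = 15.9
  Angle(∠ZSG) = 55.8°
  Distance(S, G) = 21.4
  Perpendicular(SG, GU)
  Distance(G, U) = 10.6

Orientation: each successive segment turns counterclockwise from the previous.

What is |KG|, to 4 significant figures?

40.39

K is at the origin; KL runs at 85.5° with length 28.3, so L = (2.220, 28.21). ∠KLZ = 93.3° gives LZ at 172.2° from the x-axis; with |LZ| = 12.0, Z = (-9.669, 29.84). ∠LZS = 35.6° gives ZS at -43.40° from the x-axis; with |ZS| = 15.9, S = (1.884, 18.92). ∠ZSG = 55.8° gives SG at 80.80° from the x-axis; with |SG| = 21.4, G = (5.305, 40.04). Then |KG| = |G − K| = 40.39.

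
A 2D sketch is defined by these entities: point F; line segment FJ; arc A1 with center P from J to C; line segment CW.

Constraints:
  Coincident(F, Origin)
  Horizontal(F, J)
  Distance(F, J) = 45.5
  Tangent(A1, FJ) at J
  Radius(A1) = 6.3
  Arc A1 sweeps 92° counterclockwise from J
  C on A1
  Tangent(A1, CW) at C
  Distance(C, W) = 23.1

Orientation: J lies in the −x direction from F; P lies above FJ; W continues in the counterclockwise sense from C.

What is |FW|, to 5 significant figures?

49.773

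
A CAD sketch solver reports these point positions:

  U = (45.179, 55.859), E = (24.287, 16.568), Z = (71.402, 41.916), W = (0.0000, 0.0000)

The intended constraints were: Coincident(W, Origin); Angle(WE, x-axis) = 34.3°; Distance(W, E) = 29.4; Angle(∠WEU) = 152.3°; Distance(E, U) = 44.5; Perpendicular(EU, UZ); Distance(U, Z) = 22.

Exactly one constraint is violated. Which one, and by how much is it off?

Distance(U, Z) = 22 — off by 7.70.

W = (0.00, 0.00) ✓; WE at 34.30° ✓; |WE| = 29.40 ✓; ∠WEU = 152.3° ✓; |EU| = 44.50 ✓; ∠(EU, UZ) = 90.00° ✓; |UZ| = 29.70 ✗.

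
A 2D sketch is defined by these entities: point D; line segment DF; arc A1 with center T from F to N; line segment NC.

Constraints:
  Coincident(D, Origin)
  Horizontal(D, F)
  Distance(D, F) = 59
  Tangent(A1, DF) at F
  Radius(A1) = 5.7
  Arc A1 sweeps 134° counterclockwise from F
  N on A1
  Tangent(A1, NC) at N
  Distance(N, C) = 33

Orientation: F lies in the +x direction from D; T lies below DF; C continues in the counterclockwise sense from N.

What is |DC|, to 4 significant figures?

84.69

D is at the origin; DF is horizontal with |DF| = 59.0 and F on the +x side, so F = (59.00, 0.000). A1 meets DF tangentially, so TF is at right angles to DF, so T = F + (0, -5.7) = (59.00, -5.700). On A1, F sits at bearing 90° from T; a 134° counterclockwise sweep puts N at bearing 224°, so N = T + 5.7·(cos 224°, sin 224°) = (54.90, -9.660). The tangent condition forces TN to be normal to NC, so NC runs along (−sin 224°, cos 224°); with |NC| = 33.0, C = (77.82, -33.40). Then |DC| = |C − D| = 84.69.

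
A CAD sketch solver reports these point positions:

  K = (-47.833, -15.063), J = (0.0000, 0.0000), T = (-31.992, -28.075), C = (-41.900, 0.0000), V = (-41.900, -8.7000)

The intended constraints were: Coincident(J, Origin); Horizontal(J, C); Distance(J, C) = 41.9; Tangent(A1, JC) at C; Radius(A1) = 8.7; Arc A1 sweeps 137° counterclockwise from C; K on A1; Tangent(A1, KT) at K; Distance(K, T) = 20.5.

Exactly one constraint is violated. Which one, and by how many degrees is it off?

Tangent(A1, KT) at K — off by 3.60°.

J = (0.00, 0.00) ✓; J.y = 0.00, C.y = 0.00 ✓; |JC| = 41.90 ✓; ∠(VC, CJ) = 90.00° ✓; |VC| = 8.700 ✓; bearing(V→K) − bearing(V→C) = 137.0° ✓; |VK| = 8.700 ✓; ∠(VK, KT) = 86.40° ✗; |KT| = 20.50 ✓.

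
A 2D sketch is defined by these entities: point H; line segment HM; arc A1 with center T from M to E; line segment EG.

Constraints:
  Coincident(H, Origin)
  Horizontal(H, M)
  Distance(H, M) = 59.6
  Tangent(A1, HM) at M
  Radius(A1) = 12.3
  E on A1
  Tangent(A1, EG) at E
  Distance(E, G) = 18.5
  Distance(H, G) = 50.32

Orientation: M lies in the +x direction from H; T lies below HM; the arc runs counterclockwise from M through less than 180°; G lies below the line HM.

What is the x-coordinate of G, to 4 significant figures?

42.67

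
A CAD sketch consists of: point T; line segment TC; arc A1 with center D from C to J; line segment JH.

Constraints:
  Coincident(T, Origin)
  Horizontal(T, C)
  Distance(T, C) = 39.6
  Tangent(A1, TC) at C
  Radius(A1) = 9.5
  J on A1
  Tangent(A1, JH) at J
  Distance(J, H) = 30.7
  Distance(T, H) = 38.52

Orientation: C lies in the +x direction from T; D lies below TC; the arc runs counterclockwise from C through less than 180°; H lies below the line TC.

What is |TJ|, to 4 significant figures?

31.42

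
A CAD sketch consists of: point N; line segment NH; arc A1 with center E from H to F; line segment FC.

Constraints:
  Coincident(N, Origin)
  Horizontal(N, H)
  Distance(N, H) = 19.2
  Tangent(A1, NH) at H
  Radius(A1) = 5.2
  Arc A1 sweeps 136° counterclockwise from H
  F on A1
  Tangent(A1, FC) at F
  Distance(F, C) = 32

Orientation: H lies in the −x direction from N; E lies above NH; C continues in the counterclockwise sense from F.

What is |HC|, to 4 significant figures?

36.72

N is at the origin; NH is horizontal with |NH| = 19.2 and H on the −x side, so H = (-19.20, 0.000). The tangent condition forces EH to be normal to NH, so E = H + (0, 5.2) = (-19.20, 5.200). On A1, H sits at bearing -90° from E; a 136° counterclockwise sweep puts F at bearing 46°, so F = E + 5.2·(cos 46°, sin 46°) = (-15.59, 8.941). Tangency of A1 to FC means the radius EF is perpendicular to FC, so FC runs along (−sin 46°, cos 46°); with |FC| = 32.0, C = (-38.61, 31.17). Then |HC| = |C − H| = 36.72.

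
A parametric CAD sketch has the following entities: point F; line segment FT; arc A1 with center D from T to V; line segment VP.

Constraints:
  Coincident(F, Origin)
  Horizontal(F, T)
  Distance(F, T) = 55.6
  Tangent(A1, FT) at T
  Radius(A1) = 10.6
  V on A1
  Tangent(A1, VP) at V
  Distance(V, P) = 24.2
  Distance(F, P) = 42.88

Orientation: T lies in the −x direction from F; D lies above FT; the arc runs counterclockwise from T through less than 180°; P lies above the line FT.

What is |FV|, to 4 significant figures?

46.78

F is at the origin; FT is horizontal with |FT| = 55.6 and T on the −x side, so T = (-55.60, 0.000). Since A1 is tangent to FT there, DT ⟂ FT, so D = T + (0, 10.6) = (-55.60, 10.60). Since DV ⟂ VP (tangency), |DP| = √(10.6² + 24.2²) = 26.42 regardless of where V sits on A1. So P lies on both circle(F, 42.88) and circle(D, 26.42); the above-FT intersection is P = (-34.12, 25.98). V is the foot of the tangent from P: V = (-46.49, 5.180).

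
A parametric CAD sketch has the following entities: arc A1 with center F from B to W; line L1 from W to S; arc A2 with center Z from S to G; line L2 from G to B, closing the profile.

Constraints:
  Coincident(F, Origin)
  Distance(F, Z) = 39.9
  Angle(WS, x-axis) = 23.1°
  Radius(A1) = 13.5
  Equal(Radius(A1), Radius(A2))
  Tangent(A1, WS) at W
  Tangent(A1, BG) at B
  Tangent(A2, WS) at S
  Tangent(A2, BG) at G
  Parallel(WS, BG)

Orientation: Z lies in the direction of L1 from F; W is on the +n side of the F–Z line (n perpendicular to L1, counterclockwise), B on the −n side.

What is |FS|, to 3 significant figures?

42.1

The slot axis is L1's direction at 23.1°, so u = (cos 23.1°, sin 23.1°) = (0.920, 0.392) and n = (−sin 23.1°, cos 23.1°) = (-0.392, 0.920). F is at the origin and Z lies 39.9 along u from F, so Z = 39.9·u = (36.7, 15.7). Tangency of A1 to both parallel lines with radius 13.5 puts W and B at F ± 13.5·n: W = (-5.30, 12.4), B = (5.30, -12.4). Equal radii place S and G the same way about Z: S = Z + 13.5·n = (31.4, 28.1), G = Z − 13.5·n = (42.0, 3.24). Then |FS| = |S − F| = 42.1.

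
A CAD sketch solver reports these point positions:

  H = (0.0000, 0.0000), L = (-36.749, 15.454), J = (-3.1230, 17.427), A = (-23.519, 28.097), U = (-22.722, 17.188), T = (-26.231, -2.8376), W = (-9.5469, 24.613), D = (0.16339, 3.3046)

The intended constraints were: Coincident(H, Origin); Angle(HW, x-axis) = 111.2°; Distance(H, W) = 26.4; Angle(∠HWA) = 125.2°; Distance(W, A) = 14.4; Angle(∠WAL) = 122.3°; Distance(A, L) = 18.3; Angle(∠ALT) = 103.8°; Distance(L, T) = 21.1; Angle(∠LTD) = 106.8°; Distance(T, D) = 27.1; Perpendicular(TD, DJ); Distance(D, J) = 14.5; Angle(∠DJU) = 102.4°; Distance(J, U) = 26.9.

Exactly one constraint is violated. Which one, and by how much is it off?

Distance(J, U) = 26.9 — off by 7.30.

H = (0.00, 0.00) ✓; HW at 111.2° ✓; |HW| = 26.40 ✓; ∠HWA = 125.2° ✓; |WA| = 14.40 ✓; ∠WAL = 122.3° ✓; |AL| = 18.30 ✓; ∠ALT = 103.8° ✓; |LT| = 21.10 ✓; ∠LTD = 106.8° ✓; |TD| = 27.10 ✓; ∠(TD, DJ) = 90.00° ✓; |DJ| = 14.50 ✓; ∠DJU = 102.4° ✓; |JU| = 19.60 ✗.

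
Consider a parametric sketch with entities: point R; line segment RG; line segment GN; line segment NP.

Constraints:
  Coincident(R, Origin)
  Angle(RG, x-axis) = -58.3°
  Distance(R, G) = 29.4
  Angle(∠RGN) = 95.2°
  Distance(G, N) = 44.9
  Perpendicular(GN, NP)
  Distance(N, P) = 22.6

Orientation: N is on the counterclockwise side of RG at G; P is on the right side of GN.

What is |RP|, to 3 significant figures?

70.4

∠RGN = 95.2°, so GN runs at -58.3° + (180° − 95.2°) = 26.5° from the x-axis; with |GN| = 44.9, N = G + 44.9·(cos 26.5°, sin 26.5°) = (55.6, -4.98). GN is perpendicular to NP; with |NP| = 22.6 on the right of GN, P = N + 22.6·(0.446, -0.895) = (65.7, -25.2). Then |RP| = |P − R| = 70.4.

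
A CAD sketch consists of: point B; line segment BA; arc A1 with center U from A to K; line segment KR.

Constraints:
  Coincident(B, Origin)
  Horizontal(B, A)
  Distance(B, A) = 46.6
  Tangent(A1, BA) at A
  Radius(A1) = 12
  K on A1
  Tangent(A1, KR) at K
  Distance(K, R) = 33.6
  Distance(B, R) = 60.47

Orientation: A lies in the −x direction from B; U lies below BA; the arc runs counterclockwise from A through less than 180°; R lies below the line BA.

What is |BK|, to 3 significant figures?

59.6

Checks: |UA| = 12.00 ✓; |UK| = 12.00 ✓; ∠(UK, KR) = 90.00° ✓; |KR| = 33.60 ✓; |BR| = 60.47 ✓.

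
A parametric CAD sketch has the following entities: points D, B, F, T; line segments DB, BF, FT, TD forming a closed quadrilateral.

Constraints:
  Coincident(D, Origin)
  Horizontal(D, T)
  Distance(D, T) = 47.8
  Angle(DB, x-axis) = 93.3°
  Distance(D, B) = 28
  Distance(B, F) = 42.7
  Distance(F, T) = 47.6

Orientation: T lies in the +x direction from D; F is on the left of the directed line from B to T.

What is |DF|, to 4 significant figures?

59.25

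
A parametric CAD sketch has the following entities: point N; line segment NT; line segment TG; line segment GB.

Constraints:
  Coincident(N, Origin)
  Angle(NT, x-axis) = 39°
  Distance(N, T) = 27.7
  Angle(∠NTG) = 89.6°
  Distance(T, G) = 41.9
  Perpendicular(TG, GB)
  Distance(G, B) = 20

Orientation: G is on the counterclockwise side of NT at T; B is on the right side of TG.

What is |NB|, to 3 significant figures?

63.4

∠NTG = 89.6°, so TG runs at 39.0° + (180° − 89.6°) = 129° from the x-axis; with |TG| = 41.9, G = T + 41.9·(cos 129°, sin 129°) = (-5.07, 49.8). TG ⟂ GB; with |GB| = 20.0 on the right of TG, B = G + 20.0·(0.773, 0.635) = (10.4, 62.5). Then |NB| = |B − N| = 63.4.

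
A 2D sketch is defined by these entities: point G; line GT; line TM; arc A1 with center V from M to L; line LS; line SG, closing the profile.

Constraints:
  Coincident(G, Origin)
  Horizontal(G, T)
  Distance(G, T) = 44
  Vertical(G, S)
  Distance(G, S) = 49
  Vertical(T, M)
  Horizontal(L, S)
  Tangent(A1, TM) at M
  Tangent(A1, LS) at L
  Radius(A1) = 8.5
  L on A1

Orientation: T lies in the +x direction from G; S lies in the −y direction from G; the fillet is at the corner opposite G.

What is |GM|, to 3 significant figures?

59.8

G is at the origin; GT is horizontal with |GT| = 44.0 and T on the +x side, so T = (44.0, 0.00). G and S share the same x with |GS| = 49.0 and S on the −y side, so S = (0.00, -49.0). The virtual corner opposite G is at (44.0, -49.0). A1 meets TM tangentially, so VM is at right angles to TM and A1 meets LS tangentially, so VL is at right angles to LS, with radius 8.5, so the center V sits 8.5 in from both sides at V = (35.5, -40.5). That places the tangent points at M = (44.0, -40.5) on TM and L = (35.5, -49.0) on LS. Then |GM| = |M − G| = 59.8.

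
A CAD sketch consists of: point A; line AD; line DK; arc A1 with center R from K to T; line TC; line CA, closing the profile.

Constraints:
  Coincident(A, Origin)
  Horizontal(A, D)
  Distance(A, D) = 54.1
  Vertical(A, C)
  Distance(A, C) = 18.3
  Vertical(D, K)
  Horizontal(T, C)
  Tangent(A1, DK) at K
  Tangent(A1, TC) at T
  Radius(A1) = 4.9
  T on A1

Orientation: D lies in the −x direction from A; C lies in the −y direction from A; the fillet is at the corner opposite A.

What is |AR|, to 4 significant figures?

50.99

A is at the origin; A and D share the same y with |AD| = 54.1 and D on the −x side, so D = (-54.10, 0.000). A and C share the same x with |AC| = 18.3 and C on the −y side, so C = (0.000, -18.30). The virtual corner opposite A is at (-54.10, -18.30). A1 meets DK tangentially, so RK is at right angles to DK and the tangent condition forces RT to be normal to TC, with radius 4.9, so the center R sits 4.9 in from both sides at R = (-49.20, -13.40). Then |AR| = |R − A| = 50.99.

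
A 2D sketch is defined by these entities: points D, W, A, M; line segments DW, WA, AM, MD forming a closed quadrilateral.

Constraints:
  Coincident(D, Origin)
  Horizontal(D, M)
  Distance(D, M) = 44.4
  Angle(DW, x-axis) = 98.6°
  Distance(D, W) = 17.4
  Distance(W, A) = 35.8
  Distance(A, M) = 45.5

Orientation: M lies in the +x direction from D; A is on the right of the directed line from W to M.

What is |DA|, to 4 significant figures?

18.40

D is at the origin; DM is horizontal with |DM| = 44.4 and M in +x, so M = (44.4, 0). DW runs at 98.6° with |DW| = 17.4, so W = (-2.602, 17.20). A is determined by |WA| = 35.8 and |AM| = 45.5 together: it lies at the intersection of circle(W, 35.8) and circle(M, 45.5). With |WM| = 50.05, the foot of the radical line on WM is 17.15 from W and the perpendicular offset is √(35.8² − 17.15²) = 31.43. Taking the right-of-WM solution: A = (2.699, -18.20).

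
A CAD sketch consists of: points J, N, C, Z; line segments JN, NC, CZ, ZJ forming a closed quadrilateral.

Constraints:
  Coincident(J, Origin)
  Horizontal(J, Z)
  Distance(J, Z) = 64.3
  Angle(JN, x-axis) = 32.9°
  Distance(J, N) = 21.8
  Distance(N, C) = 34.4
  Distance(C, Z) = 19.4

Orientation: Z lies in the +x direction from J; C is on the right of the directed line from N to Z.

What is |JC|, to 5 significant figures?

47.191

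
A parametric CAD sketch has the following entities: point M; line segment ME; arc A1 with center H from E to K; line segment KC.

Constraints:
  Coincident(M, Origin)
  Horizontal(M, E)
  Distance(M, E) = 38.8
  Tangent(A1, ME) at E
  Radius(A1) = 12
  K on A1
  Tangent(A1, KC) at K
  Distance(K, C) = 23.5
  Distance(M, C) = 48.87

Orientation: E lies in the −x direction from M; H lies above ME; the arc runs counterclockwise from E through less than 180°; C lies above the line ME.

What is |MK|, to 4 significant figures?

30.57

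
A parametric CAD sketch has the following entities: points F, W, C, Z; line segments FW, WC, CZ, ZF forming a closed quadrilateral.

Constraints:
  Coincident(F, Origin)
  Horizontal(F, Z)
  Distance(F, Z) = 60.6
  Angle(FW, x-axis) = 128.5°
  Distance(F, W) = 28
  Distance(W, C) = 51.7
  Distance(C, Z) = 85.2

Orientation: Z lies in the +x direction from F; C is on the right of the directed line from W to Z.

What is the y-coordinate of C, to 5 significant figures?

-29.755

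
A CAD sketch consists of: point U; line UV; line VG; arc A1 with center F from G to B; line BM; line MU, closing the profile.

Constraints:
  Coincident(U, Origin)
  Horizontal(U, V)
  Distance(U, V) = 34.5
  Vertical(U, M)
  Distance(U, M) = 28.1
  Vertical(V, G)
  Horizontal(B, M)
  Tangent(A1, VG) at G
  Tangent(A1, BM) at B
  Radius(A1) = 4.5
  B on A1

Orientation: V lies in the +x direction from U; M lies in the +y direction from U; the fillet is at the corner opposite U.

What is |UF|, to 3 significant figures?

38.2

U is at the origin; U and V share the same y with |UV| = 34.5 and V on the +x side, so V = (34.5, 0.00). U and M share the same x with |UM| = 28.1 and M on the +y side, so M = (0.00, 28.1). The virtual corner opposite U is at (34.5, 28.1). Tangency of A1 to VG means the radius FG is perpendicular to VG and the tangent condition forces FB to be normal to BM, with radius 4.5, so the center F sits 4.5 in from both sides at F = (30.0, 23.6). Then |UF| = |F − U| = 38.2.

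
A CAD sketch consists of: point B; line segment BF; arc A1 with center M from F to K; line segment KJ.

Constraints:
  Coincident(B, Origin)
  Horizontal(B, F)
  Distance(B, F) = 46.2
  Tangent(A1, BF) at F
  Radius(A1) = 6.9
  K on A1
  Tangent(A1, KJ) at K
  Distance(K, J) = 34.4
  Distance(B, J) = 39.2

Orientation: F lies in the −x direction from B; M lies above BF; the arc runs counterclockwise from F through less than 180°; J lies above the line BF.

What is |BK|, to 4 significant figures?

40.48

Checks: |MK| = 6.900 ✓; ∠(MK, KJ) = 90.00° ✓; |KJ| = 34.40 ✓; |BJ| = 39.20 ✓.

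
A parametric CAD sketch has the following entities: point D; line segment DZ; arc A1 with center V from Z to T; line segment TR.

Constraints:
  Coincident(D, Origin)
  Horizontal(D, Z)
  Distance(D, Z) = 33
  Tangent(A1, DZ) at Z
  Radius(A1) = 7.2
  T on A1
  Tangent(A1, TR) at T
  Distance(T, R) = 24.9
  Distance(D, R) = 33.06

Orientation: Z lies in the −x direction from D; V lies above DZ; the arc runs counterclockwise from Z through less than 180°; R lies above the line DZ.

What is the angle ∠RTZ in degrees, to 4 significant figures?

145.2°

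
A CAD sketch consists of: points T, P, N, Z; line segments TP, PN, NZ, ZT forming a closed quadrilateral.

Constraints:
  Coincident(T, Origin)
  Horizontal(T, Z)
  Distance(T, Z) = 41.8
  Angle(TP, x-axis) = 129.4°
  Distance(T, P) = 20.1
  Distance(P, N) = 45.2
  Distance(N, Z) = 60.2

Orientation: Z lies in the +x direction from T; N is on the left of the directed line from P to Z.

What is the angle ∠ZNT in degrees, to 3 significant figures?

42.4°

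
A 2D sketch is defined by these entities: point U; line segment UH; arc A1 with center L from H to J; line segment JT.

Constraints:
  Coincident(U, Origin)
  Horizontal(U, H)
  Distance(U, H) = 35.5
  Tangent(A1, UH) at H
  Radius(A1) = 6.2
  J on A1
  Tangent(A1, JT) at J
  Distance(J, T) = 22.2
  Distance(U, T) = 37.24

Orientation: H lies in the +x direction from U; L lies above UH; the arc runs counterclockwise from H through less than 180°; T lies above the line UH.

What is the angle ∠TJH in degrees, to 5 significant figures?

114.51°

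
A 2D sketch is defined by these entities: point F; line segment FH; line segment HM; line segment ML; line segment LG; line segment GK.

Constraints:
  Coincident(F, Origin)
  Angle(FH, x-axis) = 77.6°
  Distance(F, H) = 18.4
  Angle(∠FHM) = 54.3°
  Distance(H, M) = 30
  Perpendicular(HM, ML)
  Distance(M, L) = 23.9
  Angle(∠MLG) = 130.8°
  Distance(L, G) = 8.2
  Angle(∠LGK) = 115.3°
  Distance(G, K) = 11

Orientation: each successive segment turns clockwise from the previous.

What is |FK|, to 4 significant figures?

10.31

F is at the origin; FH runs at 77.6° with length 18.4, so H = (3.951, 17.97). ∠FHM = 54.3° gives HM at -48.10° from the x-axis; with |HM| = 30.0, M = (23.99, -4.359). HM is perpendicular to ML, so ML runs at -138.1°; with |ML| = 23.9, L = (6.197, -20.32). ∠MLG = 130.8° gives LG at 172.7° from the x-axis; with |LG| = 8.2, G = (-1.936, -19.28). ∠LGK = 115.3° gives GK at 108.0° from the x-axis; with |GK| = 11.0, K = (-5.336, -8.816). Then |FK| = |K − F| = 10.31.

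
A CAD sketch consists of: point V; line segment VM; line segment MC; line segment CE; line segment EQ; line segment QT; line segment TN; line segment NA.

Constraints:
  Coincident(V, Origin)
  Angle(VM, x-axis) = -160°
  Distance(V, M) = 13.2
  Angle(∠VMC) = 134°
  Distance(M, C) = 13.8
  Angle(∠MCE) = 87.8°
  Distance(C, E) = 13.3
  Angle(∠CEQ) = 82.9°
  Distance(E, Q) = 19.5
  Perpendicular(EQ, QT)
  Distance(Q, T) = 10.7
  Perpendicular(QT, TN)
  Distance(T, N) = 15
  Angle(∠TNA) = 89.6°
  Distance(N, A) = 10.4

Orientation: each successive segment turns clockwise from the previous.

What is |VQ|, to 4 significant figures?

3.279

V is at the origin; VM runs at -160.0° with length 13.2, so M = (-12.40, -4.515). ∠VMC = 134.0° gives MC at 154.0° from the x-axis; with |MC| = 13.8, C = (-24.81, 1.535). ∠MCE = 87.8° gives CE at 61.80° from the x-axis; with |CE| = 13.3, E = (-18.52, 13.26). ∠CEQ = 82.9° gives EQ at -35.30° from the x-axis; with |EQ| = 19.5, Q = (-2.608, 1.988). Then |VQ| = |Q − V| = 3.279.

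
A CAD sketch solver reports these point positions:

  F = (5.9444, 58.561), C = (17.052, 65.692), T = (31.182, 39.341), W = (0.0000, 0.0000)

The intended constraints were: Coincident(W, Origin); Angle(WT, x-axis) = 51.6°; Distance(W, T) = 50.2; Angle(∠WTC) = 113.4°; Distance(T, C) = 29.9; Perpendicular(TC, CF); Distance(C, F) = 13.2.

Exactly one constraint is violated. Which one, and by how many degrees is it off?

Perpendicular(TC, CF) — off by 4.50°.

W = (0.00, 0.00) ✓; WT at 51.60° ✓; |WT| = 50.20 ✓; ∠WTC = 113.4° ✓; |TC| = 29.90 ✓; ∠(TC, CF) = 94.50° ✗; |CF| = 13.20 ✓.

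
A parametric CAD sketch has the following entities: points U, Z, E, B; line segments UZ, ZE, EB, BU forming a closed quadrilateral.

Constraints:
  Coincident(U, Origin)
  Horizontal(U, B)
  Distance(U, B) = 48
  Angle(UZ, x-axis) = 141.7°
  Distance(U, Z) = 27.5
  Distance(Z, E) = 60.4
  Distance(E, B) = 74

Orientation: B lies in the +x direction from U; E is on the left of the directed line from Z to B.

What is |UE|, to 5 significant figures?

67.272

Checks: |ZE| = 60.40 ✓; |EB| = 74.00 ✓.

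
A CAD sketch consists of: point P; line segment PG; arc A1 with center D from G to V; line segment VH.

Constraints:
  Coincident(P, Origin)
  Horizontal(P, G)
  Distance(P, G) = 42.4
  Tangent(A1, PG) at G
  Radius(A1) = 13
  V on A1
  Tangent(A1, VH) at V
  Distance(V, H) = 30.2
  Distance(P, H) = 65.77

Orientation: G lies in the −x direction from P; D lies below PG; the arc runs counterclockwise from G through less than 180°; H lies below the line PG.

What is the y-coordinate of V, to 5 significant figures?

-16.221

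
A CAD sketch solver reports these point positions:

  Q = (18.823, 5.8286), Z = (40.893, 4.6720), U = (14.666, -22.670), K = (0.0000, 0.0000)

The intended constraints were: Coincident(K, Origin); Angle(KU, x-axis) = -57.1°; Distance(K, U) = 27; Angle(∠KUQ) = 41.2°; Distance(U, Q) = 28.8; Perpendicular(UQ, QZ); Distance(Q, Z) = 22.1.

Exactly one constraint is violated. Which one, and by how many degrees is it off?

Perpendicular(UQ, QZ) — off by 5.30°.

K = (0.00, 0.00) ✓; KU at -57.10° ✓; |KU| = 27.00 ✓; ∠KUQ = 41.20° ✓; |UQ| = 28.80 ✓; ∠(UQ, QZ) = 84.70° ✗; |QZ| = 22.10 ✓.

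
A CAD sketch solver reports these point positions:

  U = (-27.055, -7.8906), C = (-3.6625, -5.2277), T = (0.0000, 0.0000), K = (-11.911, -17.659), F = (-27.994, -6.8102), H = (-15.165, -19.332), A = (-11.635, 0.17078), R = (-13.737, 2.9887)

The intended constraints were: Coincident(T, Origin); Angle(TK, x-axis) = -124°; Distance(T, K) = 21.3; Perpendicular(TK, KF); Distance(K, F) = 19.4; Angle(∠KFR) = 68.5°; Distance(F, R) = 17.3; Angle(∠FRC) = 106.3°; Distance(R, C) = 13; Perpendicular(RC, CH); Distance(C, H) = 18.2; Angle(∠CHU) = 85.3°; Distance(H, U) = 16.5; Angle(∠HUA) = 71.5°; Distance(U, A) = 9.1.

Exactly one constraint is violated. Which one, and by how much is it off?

Distance(U, A) = 9.1 — off by 8.30.

T = (0.00, 0.00) ✓; TK at -124.0° ✓; |TK| = 21.30 ✓; ∠(TK, KF) = 90.00° ✓; |KF| = 19.40 ✓; ∠KFR = 68.50° ✓; |FR| = 17.30 ✓; ∠FRC = 106.3° ✓; |RC| = 13.00 ✓; ∠(RC, CH) = 90.00° ✓; |CH| = 18.20 ✓; ∠CHU = 85.30° ✓; |HU| = 16.50 ✓; ∠HUA = 71.50° ✓; |UA| = 17.40 ✗.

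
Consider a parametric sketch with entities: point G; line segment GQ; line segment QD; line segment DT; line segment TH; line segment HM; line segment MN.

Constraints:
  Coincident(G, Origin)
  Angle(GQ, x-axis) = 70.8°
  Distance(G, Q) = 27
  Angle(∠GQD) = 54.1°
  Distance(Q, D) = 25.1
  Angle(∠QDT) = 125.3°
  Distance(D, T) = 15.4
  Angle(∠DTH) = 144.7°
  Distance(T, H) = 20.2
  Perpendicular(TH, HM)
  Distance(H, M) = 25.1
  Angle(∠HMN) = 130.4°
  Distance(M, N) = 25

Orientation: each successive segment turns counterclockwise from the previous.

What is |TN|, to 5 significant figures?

41.319

G is at the origin; GQ runs at 70.8° with length 27.0, so Q = (8.8794, 25.498). ∠GQD = 54.1° gives QD at -163.30° from the x-axis; with |QD| = 25.1, D = (-15.162, 18.285). ∠QDT = 125.3° gives DT at -108.60° from the x-axis; with |DT| = 15.4, T = (-20.074, 3.6898). ∠DTH = 144.7° gives TH at -73.300° from the x-axis; with |TH| = 20.2, H = (-14.269, -15.658). The perpendicularity gives HM at right angles to TH, so HM runs at 16.700°; with |HM| = 25.1, M = (9.7721, -8.4455). ∠HMN = 130.4° gives MN at 66.300° from the x-axis; with |MN| = 25.0, N = (19.821, 14.446). Then |TN| = |N − T| = 41.319.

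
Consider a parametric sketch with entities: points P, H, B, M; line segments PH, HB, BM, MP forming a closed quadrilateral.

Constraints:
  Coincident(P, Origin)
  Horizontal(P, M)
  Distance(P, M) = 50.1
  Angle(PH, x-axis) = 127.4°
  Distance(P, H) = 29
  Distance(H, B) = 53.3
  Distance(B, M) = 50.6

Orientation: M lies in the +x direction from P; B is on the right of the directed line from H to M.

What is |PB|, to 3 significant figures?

25.5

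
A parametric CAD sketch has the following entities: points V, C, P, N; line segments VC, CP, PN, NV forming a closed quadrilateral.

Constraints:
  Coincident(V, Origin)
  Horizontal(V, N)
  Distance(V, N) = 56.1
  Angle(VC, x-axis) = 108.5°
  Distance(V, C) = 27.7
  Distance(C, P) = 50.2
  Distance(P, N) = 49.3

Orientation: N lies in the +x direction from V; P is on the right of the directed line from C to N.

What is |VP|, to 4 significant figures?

22.71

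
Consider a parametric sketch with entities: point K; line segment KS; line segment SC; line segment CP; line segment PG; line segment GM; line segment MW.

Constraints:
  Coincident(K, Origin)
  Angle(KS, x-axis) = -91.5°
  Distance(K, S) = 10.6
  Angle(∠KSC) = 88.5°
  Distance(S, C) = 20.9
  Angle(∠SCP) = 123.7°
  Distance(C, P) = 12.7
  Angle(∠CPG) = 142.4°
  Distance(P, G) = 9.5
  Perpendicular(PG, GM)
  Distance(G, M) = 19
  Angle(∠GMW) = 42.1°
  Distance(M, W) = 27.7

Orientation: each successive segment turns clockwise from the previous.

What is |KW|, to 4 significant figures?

31.16

K is at the origin; KS runs at -91.5° with length 10.6, so S = (-0.2775, -10.60). ∠KSC = 88.5° gives SC at 177.0° from the x-axis; with |SC| = 20.9, C = (-21.15, -9.503). ∠SCP = 123.7° gives CP at 120.7° from the x-axis; with |CP| = 12.7, P = (-27.63, 1.418). ∠CPG = 142.4° gives PG at 83.10° from the x-axis; with |PG| = 9.5, G = (-26.49, 10.85). PG is perpendicular to GM, so GM runs at -6.900°; with |GM| = 19.0, M = (-7.629, 8.566). ∠GMW = 42.1° gives MW at -144.8° from the x-axis; with |MW| = 27.7, W = (-30.26, -7.401). Then |KW| = |W − K| = 31.16.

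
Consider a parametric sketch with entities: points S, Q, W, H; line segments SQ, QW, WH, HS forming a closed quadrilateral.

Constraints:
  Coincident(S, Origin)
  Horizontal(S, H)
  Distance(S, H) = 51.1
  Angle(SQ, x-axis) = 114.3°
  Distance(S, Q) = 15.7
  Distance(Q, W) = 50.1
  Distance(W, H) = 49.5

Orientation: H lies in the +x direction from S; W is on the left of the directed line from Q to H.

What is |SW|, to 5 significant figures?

56.182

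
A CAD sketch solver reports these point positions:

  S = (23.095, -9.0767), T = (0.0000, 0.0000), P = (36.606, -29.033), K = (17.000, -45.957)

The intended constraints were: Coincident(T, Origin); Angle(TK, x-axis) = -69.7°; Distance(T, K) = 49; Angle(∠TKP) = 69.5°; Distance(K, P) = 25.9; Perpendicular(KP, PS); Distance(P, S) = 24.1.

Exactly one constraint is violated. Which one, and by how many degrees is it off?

Perpendicular(KP, PS) — off by 6.70°.

T = (0.00, 0.00) ✓; TK at -69.70° ✓; |TK| = 49.00 ✓; ∠TKP = 69.50° ✓; |KP| = 25.90 ✓; ∠(KP, PS) = 83.30° ✗; |PS| = 24.10 ✓.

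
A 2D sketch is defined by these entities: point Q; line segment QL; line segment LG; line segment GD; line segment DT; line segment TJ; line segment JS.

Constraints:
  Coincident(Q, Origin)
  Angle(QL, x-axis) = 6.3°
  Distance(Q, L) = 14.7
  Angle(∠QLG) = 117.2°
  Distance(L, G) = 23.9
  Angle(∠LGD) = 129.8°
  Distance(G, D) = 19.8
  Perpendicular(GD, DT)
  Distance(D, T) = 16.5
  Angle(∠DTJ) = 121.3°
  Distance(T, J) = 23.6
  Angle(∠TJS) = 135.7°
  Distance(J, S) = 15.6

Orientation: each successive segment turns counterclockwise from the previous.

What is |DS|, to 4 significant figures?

43.46

Q is at the origin; QL runs at 6.3° with length 14.7, so L = (14.61, 1.613). ∠QLG = 117.2° gives LG at 69.10° from the x-axis; with |LG| = 23.9, G = (23.14, 23.94). ∠LGD = 129.8° gives GD at 119.3° from the x-axis; with |GD| = 19.8, D = (13.45, 41.21). GD ⟂ DT, so DT runs at -150.7°; with |DT| = 16.5, T = (-0.9417, 33.13). ∠DTJ = 121.3° gives TJ at -92.00° from the x-axis; with |TJ| = 23.6, J = (-1.765, 9.547). ∠TJS = 135.7° gives JS at -47.70° from the x-axis; with |JS| = 15.6, S = (8.734, -1.991). Then |DS| = |S − D| = 43.46.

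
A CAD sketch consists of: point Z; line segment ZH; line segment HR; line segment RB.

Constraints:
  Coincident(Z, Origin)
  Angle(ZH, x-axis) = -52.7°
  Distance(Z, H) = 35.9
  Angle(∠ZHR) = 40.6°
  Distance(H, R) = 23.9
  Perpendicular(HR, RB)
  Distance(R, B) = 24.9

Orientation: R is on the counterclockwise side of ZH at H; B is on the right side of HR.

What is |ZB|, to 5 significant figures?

48.379

Z is at the origin; ZH runs at -52.7° with length 35.9, so H = 35.9·(cos -52.7°, sin -52.7°) = (21.755, -28.557). ∠ZHR = 40.6°, so HR runs at -52.7° + (180° − 40.6°) = 86.700° from the x-axis; with |HR| = 23.9, R = H + 23.9·(cos 86.700°, sin 86.700°) = (23.131, -4.6971). The perpendicularity gives RB at right angles to HR; with |RB| = 24.9 on the right of HR, B = R + 24.9·(0.99834, -0.057564) = (47.989, -6.1305). Then |ZB| = |B − Z| = 48.379.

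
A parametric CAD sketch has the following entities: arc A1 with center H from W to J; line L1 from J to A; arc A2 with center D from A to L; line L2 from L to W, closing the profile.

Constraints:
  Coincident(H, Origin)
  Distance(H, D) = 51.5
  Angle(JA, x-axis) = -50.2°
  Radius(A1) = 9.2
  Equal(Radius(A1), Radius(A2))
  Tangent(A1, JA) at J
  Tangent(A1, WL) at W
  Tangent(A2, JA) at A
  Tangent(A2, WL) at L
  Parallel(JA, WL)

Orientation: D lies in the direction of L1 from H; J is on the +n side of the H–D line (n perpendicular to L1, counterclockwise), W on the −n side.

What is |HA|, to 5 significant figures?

52.315

The slot axis is L1's direction at -50.2°, so u = (cos -50.2°, sin -50.2°) = (0.64011, -0.76828) and n = (−sin -50.2°, cos -50.2°) = (0.76828, 0.64011). H is at the origin and D lies 51.5 along u from H, so D = 51.5·u = (32.966, -39.567). Tangency of A1 to both parallel lines with radius 9.2 puts J and W at H ± 9.2·n: J = (7.0682, 5.8890), W = (-7.0682, -5.8890). Equal radii place A and L the same way about D: A = D + 9.2·n = (40.034, -33.678), L = D − 9.2·n = (25.897, -45.456). Then |HA| = |A − H| = 52.315.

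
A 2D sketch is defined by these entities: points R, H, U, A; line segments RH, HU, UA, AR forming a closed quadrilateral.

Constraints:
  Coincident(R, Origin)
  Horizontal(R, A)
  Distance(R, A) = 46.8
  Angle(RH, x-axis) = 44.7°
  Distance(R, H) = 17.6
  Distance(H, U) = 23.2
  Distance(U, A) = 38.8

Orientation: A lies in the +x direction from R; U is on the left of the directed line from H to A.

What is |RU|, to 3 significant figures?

40.5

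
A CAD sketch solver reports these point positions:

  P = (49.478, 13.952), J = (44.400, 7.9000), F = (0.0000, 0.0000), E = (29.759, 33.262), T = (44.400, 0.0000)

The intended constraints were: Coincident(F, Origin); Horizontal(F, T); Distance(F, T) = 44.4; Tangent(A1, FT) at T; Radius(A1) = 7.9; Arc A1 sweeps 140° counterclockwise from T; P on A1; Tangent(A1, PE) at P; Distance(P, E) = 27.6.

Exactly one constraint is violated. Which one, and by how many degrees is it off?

Tangent(A1, PE) at P — off by 4.40°.

F = (0.00, 0.00) ✓; F.y = 0.00, T.y = 0.00 ✓; |FT| = 44.40 ✓; ∠(JT, TF) = 90.00° ✓; |JT| = 7.900 ✓; bearing(J→P) − bearing(J→T) = 140.0° ✓; |JP| = 7.900 ✓; ∠(JP, PE) = 94.40° ✗; |PE| = 27.60 ✓.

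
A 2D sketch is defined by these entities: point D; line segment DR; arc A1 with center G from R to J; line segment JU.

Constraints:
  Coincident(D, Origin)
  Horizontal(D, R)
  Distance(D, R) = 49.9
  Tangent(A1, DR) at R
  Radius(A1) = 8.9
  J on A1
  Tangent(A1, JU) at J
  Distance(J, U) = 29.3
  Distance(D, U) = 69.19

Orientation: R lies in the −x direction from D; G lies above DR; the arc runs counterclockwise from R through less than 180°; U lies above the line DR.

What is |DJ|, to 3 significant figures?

44.4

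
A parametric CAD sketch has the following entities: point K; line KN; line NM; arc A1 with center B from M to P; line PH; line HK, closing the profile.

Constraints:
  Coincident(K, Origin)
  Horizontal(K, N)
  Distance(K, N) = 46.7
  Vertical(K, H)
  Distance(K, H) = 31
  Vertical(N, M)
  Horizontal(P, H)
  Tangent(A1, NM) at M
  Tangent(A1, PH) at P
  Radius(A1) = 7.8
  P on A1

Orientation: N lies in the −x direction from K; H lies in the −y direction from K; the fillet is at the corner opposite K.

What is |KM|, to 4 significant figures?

52.15

The virtual corner opposite K is at (-46.70, -31.00). A1 meets NM tangentially, so BM is at right angles to NM and A1 meets PH tangentially, so BP is at right angles to PH, with radius 7.8, so the center B sits 7.8 in from both sides at B = (-38.90, -23.20). That places the tangent points at M = (-46.70, -23.20) on NM and P = (-38.90, -31.00) on PH. Then |KM| = |M − K| = 52.15.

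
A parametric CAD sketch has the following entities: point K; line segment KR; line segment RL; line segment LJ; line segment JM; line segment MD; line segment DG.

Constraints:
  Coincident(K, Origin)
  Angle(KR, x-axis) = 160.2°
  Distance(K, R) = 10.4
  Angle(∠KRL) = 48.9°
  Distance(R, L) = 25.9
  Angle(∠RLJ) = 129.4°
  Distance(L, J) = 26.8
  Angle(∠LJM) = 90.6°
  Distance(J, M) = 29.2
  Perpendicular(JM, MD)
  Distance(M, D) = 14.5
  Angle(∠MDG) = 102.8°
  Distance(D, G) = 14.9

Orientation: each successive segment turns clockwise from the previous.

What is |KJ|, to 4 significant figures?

38.30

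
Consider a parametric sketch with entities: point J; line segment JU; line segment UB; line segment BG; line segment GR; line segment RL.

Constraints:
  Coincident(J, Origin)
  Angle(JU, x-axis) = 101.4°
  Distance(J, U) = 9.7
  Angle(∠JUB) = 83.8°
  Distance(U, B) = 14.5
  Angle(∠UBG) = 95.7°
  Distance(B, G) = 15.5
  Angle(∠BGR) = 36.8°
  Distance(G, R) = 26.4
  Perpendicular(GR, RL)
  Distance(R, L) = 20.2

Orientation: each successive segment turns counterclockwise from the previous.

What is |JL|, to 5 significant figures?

29.869

J is at the origin; JU runs at 101.4° with length 9.7, so U = (-1.9173, 9.5086). ∠JUB = 83.8° gives UB at -162.40° from the x-axis; with |UB| = 14.5, B = (-15.739, 5.1243). ∠UBG = 95.7° gives BG at -78.100° from the x-axis; with |BG| = 15.5, G = (-12.542, -10.043). ∠BGR = 36.8° gives GR at 65.100° from the x-axis; with |GR| = 26.4, R = (-1.4270, 13.903). GR ⟂ RL, so RL runs at 155.10°; with |RL| = 20.2, L = (-19.749, 22.408). Then |JL| = |L − J| = 29.869.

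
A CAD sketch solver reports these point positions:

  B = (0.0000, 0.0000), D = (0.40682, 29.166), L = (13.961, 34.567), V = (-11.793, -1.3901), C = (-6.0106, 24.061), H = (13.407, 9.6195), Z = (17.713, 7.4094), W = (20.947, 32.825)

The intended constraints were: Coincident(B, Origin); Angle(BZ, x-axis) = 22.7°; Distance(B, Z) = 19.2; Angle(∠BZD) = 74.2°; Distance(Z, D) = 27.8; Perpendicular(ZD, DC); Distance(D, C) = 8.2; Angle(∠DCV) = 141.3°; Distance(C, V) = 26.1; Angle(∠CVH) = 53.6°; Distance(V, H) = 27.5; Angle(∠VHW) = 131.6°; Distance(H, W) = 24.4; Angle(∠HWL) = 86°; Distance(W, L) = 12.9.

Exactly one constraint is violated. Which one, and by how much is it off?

Distance(W, L) = 12.9 — off by 5.70.

B = (0.00, 0.00) ✓; BZ at 22.70° ✓; |BZ| = 19.20 ✓; ∠BZD = 74.20° ✓; |ZD| = 27.80 ✓; ∠(ZD, DC) = 90.00° ✓; |DC| = 8.200 ✓; ∠DCV = 141.3° ✓; |CV| = 26.10 ✓; ∠CVH = 53.60° ✓; |VH| = 27.50 ✓; ∠VHW = 131.6° ✓; |HW| = 24.40 ✓; ∠HWL = 86.00° ✓; |WL| = 7.200 ✗.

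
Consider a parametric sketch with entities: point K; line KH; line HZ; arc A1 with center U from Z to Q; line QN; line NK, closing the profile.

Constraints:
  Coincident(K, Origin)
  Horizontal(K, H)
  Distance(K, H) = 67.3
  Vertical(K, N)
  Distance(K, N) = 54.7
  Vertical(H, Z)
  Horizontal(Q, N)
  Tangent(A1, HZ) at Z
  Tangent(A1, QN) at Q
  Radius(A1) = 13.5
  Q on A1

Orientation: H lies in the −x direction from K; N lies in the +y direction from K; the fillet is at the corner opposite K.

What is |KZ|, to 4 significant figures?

78.91

K is at the origin; K and H share the same y with |KH| = 67.3 and H on the −x side, so H = (-67.30, 0.000). KN is vertical with |KN| = 54.7 and N on the +y side, so N = (0.000, 54.70). The virtual corner opposite K is at (-67.30, 54.70). The tangent condition forces UZ to be normal to HZ and since A1 is tangent to QN there, UQ ⟂ QN, with radius 13.5, so the center U sits 13.5 in from both sides at U = (-53.80, 41.20). That places the tangent points at Z = (-67.30, 41.20) on HZ and Q = (-53.80, 54.70) on QN. Then |KZ| = |Z − K| = 78.91.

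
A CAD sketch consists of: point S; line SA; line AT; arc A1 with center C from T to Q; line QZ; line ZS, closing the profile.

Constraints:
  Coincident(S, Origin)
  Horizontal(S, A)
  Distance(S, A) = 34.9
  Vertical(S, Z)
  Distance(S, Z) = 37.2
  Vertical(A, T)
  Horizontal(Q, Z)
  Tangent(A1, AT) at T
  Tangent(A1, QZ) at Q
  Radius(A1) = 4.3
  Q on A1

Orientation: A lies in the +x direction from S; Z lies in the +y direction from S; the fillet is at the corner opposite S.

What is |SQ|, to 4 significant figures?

48.17

S is at the origin; SA is horizontal with |SA| = 34.9 and A on the +x side, so A = (34.90, 0.000). S and Z share the same x with |SZ| = 37.2 and Z on the +y side, so Z = (0.000, 37.20). The virtual corner opposite S is at (34.90, 37.20). A1 meets AT tangentially, so CT is at right angles to AT and A1 meets QZ tangentially, so CQ is at right angles to QZ, with radius 4.3, so the center C sits 4.3 in from both sides at C = (30.60, 32.90). That places the tangent points at T = (34.90, 32.90) on AT and Q = (30.60, 37.20) on QZ. Then |SQ| = |Q − S| = 48.17.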